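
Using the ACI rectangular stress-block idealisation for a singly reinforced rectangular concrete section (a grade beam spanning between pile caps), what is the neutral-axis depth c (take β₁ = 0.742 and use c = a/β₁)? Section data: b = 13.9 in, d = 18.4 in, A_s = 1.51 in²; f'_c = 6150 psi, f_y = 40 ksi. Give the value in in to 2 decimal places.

c ≈ 1.12 in

T = A_s f_y = 1.51 × 40 = 60.4 kips.
a = T/(0.85 f'_c b) = 60.4/(0.85 × 6.15 × 13.9) = 0.8312 in.
With β₁ = 0.742, c = a/β₁ = 0.8312/0.742 = 1.12 in.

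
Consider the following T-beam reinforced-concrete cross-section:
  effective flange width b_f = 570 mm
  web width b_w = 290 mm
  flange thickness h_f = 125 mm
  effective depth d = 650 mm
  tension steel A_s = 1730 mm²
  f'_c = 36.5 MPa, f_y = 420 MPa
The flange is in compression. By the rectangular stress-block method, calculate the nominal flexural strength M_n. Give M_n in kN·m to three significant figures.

M_n ≈ 457 kN·m

Tension: T = A_s f_y = 1730 × 420 = 726600 N.
Try a within the flange: a = T/(0.85 f'_c b_f) = 726600/(0.85 × 36.5 × 570) = 41.09 mm.
Since a = 41.09 ≤ h_f = 125 mm, the stress block lies entirely in the flange; analyse as a rectangular beam of width b_f.
M_n = T(d − a/2) = 726600 × (650 − 20.545) = 457.36 × 10⁶ N·mm.
M_n = 457.36 kN·m.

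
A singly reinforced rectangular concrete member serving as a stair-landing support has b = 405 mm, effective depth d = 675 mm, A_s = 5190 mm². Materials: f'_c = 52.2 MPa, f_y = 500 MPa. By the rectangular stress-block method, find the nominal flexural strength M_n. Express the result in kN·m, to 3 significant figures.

T = A_s f_y = 5190 × 500 = 2595000 N = 2595 kN.
From C = T: a = T/(0.85 f'_c b) = 2595000/(0.85 × 52.2 × 405) = 144.41 mm.
M_n = T(d − a/2) = 2595 kN × (675 − 72.205) mm = 1564.25 kN·m.

M_n ≈ 1560 kN·m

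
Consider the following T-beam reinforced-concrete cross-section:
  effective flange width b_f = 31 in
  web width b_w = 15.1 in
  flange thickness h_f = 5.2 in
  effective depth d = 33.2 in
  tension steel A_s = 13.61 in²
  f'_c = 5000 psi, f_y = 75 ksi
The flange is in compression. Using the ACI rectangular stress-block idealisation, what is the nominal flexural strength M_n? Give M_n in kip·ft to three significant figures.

Tension: T = A_s f_y = 13.61 × 75 = 1020.75 kips.
Try a within the flange: a = T/(0.85 f'_c b_f) = 1020.75/(0.85 × 5 × 31) = 7.748 in.
a = 7.748 > h_f = 5.2 in: the block extends into the web. Split into flange-overhang and web parts.
C_f = 0.85 f'_c (b_f − b_w) h_f = 0.85 × 5 × (31 − 15.1) × 5.2 = 351.4 kips.
Remaining web compression depth: a_w = (T − C_f)/(0.85 f'_c b_w) = (1020.75 − 351.4)/(0.85 × 5 × 15.1) = 10.430 in.
M_n = C_f(d − h_f/2) + (T − C_f)(d − a_w/2) = 351.4 × (33.2 − 2.6) + 669.35 × (33.2 − 5.215) = 10752.8 + 18731.8 = 29484.6 kip·in.
M_n = 29484.6/12 = 2457.05 kip·ft.

M_n ≈ 2460 kip·ft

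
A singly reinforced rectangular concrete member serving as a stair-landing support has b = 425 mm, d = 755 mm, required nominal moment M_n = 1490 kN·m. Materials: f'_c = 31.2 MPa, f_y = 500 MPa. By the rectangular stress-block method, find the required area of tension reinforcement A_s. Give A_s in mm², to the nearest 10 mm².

A_s ≈ 4560 mm²

With M_n = 0.85 f'_c a b (d − a/2), solve the quadratic for a:
a = d − √(d² − 2M_n/(0.85 f'_c b)) = 755 − √(755² − 2 × 1490×10⁶/(0.85 × 31.2 × 425)) = 202.16 mm.
A_s = 0.85 f'_c a b / f_y = 0.85 × 31.2 × 202.16 × 425 / 500 = 4557.1 mm².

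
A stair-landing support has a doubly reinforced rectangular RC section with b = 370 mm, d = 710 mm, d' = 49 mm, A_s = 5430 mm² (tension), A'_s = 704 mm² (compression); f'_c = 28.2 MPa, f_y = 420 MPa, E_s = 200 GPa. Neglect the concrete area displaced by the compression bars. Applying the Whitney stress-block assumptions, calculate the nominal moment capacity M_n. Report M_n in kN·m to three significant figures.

Assume both tension and compression steel yield.
Net tension couple steel: A_s − A'_s = 4726 mm².
a = (A_s − A'_s) f_y / (0.85 f'_c b) = 1984920/(0.85 × 28.2 × 370) = 223.81 mm.
c = a/β₁ = 223.81/0.849 = 263.62 mm; ε'_s = 0.003(c − d')/c = 0.0024 ≥ f_y/E_s = 0.0021, so compression steel does yield.
M_n = (A_s − A'_s) f_y (d − a/2) + A'_s f_y (d − d') = [1984920 × (710 − 111.905) + 295680 × (710 − 49)] × 10⁻⁶ = 1187.17 + 195.44 = 1382.61 kN·m.

M_n ≈ 1380 kN·m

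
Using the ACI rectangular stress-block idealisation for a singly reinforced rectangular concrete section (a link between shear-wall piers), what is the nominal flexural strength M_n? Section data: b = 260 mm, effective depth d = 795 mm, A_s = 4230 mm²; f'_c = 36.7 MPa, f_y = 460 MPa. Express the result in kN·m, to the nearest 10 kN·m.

M_n ≈ 1310 kN·m

T = A_s f_y = 4230 × 460 = 1945800 N = 1945.8 kN.
From C = T: a = T/(0.85 f'_c b) = 1945800/(0.85 × 36.7 × 260) = 239.91 mm.
M_n = T(d − a/2) = 1945.8 kN × (795 − 119.955) mm = 1313.50 kN·m.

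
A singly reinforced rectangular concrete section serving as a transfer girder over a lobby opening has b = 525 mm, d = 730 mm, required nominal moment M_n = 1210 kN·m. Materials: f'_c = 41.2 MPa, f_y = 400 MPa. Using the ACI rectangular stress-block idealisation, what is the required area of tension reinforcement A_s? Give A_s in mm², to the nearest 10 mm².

A_s ≈ 4440 mm²

With M_n = 0.85 f'_c a b (d − a/2), solve the quadratic for a:
a = d − √(d² − 2M_n/(0.85 f'_c b)) = 730 − √(730² − 2 × 1210×10⁶/(0.85 × 41.2 × 525)) = 96.54 mm.
A_s = 0.85 f'_c a b / f_y = 0.85 × 41.2 × 96.54 × 525 / 400 = 4437.3 mm².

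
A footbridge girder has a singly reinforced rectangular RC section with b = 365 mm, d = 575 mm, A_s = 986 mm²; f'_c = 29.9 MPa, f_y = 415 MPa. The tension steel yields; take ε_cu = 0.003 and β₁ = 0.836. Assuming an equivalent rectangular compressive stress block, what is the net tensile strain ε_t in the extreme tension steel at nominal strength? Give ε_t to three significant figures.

ε_t ≈ 0.0297

a = A_s f_y/(0.85 f'_c b) = 44.11 mm.
β₁ = 0.836, so c = a/β₁ = 44.11/0.836 = 52.76 mm.
From the linear strain diagram with ε_cu = 0.003: ε_t = 0.003 (d − c)/c = 0.003 × (575 − 52.76)/52.76 = 0.0297.
Since ε_t ≥ 0.005, the section is tension-controlled.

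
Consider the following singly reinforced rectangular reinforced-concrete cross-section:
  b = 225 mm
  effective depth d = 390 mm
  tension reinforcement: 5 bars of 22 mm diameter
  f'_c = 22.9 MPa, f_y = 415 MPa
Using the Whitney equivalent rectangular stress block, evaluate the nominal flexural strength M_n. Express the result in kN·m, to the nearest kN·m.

A_s = 5 × 380 = 1900 mm².
T = A_s f_y = 1900 × 415 = 788500 N = 788.5 kN.
From C = T: a = T/(0.85 f'_c b) = 788500/(0.85 × 22.9 × 225) = 180.04 mm.
M_n = T(d − a/2) = 788.5 kN × (390 − 90.02) mm = 236.53 kN·m.

M_n ≈ 237 kN·m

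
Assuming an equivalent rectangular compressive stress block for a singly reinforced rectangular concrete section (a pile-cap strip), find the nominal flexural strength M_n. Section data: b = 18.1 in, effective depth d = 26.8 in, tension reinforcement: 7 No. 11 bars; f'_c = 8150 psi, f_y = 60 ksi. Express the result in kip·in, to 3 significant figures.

M_n ≈ 15800 kip·in

A_s = 7 × 1.56 = 10.92 in².
T = A_s f_y = 10.92 × 60 = 655.2 kips.
a = T/(0.85 f'_c b) = 655.2/(0.85 × 8.15 × 18.1) = 5.225 in.
M_n = T(d − a/2) = 655.2 × (26.8 − 2.6125) = 15847.7 kip·in.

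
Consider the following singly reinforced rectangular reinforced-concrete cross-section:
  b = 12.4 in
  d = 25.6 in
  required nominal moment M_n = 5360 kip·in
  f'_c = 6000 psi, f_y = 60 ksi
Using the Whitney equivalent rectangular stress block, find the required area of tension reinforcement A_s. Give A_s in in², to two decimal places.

A_s ≈ 3.75 in²

From M_n = 0.85 f'_c a b (d − a/2):
a = d − √(d² − 2M_n/(0.85 f'_c b)) = 25.6 − √(25.6² − 2 × 5360/(0.85 × 6 × 12.4)) = 3.558 in.
A_s = 0.85 f'_c a b / f_y = 0.85 × 6 × 3.558 × 12.4 / 60 = 3.750 in².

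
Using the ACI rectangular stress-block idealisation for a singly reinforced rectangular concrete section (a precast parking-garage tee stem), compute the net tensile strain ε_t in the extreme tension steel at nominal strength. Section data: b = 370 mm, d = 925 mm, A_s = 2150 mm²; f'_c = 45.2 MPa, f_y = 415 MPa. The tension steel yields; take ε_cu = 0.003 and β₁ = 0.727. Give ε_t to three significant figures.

a = A_s f_y/(0.85 f'_c b) = 62.77 mm.
β₁ = 0.727, so c = a/β₁ = 62.77/0.727 = 86.34 mm.
From the linear strain diagram with ε_cu = 0.003: ε_t = 0.003 (d − c)/c = 0.003 × (925 − 86.34)/86.34 = 0.0291.
Since ε_t ≥ 0.005, the section is tension-controlled.

ε_t ≈ 0.0291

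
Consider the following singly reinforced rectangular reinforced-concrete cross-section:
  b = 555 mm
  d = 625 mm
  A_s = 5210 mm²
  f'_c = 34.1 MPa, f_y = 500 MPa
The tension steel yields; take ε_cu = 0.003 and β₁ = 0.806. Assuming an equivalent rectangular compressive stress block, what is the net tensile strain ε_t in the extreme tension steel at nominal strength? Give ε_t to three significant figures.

ε_t ≈ 0.00633

a = A_s f_y/(0.85 f'_c b) = 161.94 mm.
β₁ = 0.806, so c = a/β₁ = 161.94/0.806 = 200.92 mm.
From the linear strain diagram with ε_cu = 0.003: ε_t = 0.003 (d − c)/c = 0.003 × (625 − 200.92)/200.92 = 0.00633.
Since ε_t ≥ 0.005, the section is tension-controlled.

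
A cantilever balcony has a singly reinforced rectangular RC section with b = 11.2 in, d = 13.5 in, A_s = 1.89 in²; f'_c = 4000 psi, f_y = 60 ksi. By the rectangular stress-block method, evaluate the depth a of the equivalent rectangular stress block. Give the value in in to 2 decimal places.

a ≈ 2.98 in

T = A_s f_y = 1.89 × 60 = 113.4 kips.
a = T/(0.85 f'_c b) = 113.4/(0.85 × 4 × 11.2) = 2.98 in.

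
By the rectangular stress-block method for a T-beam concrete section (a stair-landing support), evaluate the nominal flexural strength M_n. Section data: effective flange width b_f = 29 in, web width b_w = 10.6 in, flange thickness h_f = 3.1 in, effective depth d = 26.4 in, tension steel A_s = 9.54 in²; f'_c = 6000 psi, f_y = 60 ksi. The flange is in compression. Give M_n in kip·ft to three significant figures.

M_n ≈ 1160 kip·ft

Tension: T = A_s f_y = 9.54 × 60 = 572.4 kips.
Try a within the flange: a = T/(0.85 f'_c b_f) = 572.4/(0.85 × 6 × 29) = 3.870 in.
a = 3.870 > h_f = 3.1 in: the block extends into the web. Split into flange-overhang and web parts.
C_f = 0.85 f'_c (b_f − b_w) h_f = 0.85 × 6 × (29 − 10.6) × 3.1 = 290.9 kips.
Remaining web compression depth: a_w = (T − C_f)/(0.85 f'_c b_w) = (572.4 − 290.9)/(0.85 × 6 × 10.6) = 5.207 in.
M_n = C_f(d − h_f/2) + (T − C_f)(d − a_w/2) = 290.9 × (26.4 − 1.55) + 281.5 × (26.4 − 2.6035) = 7228.9 + 6698.7 = 13927.6 kip·in.
M_n = 13927.6/12 = 1160.63 kip·ft.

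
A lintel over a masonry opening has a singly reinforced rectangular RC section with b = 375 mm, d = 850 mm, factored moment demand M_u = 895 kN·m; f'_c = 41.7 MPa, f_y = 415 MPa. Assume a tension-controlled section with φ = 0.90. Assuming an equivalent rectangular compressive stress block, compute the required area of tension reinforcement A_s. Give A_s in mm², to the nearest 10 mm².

A_s ≈ 2980 mm²

M_n = M_u/φ = 895/0.90 = 994.444 kN·m.
With M_n = 0.85 f'_c a b (d − a/2), solve the quadratic for a:
a = d − √(d² − 2M_n/(0.85 f'_c b)) = 850 − √(850² − 2 × 994.444×10⁶/(0.85 × 41.7 × 375)) = 93.12 mm.
A_s = 0.85 f'_c a b / f_y = 0.85 × 41.7 × 93.12 × 375 / 415 = 2982.5 mm².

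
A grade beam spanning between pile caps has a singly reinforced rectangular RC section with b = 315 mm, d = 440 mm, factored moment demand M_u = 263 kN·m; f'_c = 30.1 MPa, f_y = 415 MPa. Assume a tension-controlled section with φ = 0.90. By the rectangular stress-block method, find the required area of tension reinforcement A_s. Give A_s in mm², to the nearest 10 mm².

M_n = M_u/φ = 263/0.90 = 292.222 kN·m.
With M_n = 0.85 f'_c a b (d − a/2), solve the quadratic for a:
a = d − √(d² − 2M_n/(0.85 f'_c b)) = 440 − √(440² − 2 × 292.222×10⁶/(0.85 × 30.1 × 315)) = 92.03 mm.
A_s = 0.85 f'_c a b / f_y = 0.85 × 30.1 × 92.03 × 315 / 415 = 1787.2 mm².

A_s ≈ 1790 mm²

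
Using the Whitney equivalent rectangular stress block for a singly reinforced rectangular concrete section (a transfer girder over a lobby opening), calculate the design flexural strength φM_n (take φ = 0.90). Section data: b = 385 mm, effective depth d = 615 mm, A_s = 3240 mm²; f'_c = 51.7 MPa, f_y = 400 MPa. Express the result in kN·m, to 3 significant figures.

φM_n ≈ 673 kN·m

T = A_s f_y = 3240 × 400 = 1296000 N = 1296 kN.
From C = T: a = T/(0.85 f'_c b) = 1296000/(0.85 × 51.7 × 385) = 76.60 mm.
M_n = T(d − a/2) = 1296 kN × (615 − 38.3) mm = 747.40 kN·m.
φM_n = 0.90 × 747.40 = 672.66 kN·m.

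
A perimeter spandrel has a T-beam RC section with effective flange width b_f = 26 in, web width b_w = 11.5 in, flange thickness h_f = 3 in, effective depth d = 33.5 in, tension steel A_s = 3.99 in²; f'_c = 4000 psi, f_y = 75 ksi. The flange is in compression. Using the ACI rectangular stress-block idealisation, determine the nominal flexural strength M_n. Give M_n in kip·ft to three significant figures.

Tension: T = A_s f_y = 3.99 × 75 = 299.25 kips.
Try a within the flange: a = T/(0.85 f'_c b_f) = 299.25/(0.85 × 4 × 26) = 3.385 in.
a = 3.385 > h_f = 3 in: the block extends into the web. Split into flange-overhang and web parts.
C_f = 0.85 f'_c (b_f − b_w) h_f = 0.85 × 4 × (26 − 11.5) × 3 = 147.9 kips.
Remaining web compression depth: a_w = (T − C_f)/(0.85 f'_c b_w) = (299.25 − 147.9)/(0.85 × 4 × 11.5) = 3.871 in.
M_n = C_f(d − h_f/2) + (T − C_f)(d − a_w/2) = 147.9 × (33.5 − 1.5) + 151.35 × (33.5 − 1.9355) = 4732.8 + 4777.3 = 9510.1 kip·in.
M_n = 9510.1/12 = 792.51 kip·ft.

M_n ≈ 793 kip·ft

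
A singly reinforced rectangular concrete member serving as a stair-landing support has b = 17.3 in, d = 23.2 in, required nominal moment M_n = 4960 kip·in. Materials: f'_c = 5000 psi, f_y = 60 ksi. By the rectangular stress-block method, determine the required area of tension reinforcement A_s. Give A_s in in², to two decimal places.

From M_n = 0.85 f'_c a b (d − a/2):
a = d − √(d² − 2M_n/(0.85 f'_c b)) = 23.2 − √(23.2² − 2 × 4960/(0.85 × 5 × 17.3)) = 3.117 in.
A_s = 0.85 f'_c a b / f_y = 0.85 × 5 × 3.117 × 17.3 / 60 = 3.820 in².

A_s ≈ 3.82 in²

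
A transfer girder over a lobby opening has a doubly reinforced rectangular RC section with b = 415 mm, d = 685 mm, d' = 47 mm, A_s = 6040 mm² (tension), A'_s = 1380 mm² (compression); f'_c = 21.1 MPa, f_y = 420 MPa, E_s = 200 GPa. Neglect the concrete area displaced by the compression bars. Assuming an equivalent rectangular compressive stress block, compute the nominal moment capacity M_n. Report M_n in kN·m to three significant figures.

M_n ≈ 1450 kN·m

Assume both tension and compression steel yield.
Net tension couple steel: A_s − A'_s = 4660 mm².
a = (A_s − A'_s) f_y / (0.85 f'_c b) = 1957200/(0.85 × 21.1 × 415) = 262.96 mm.
c = a/β₁ = 262.96/0.85 = 309.36 mm; ε'_s = 0.003(c − d')/c = 0.0025 ≥ f_y/E_s = 0.0021, so compression steel does yield.
M_n = (A_s − A'_s) f_y (d − a/2) + A'_s f_y (d − d') = [1957200 × (685 − 131.48) + 579600 × (685 − 47)] × 10⁻⁶ = 1083.35 + 369.78 = 1453.13 kN·m.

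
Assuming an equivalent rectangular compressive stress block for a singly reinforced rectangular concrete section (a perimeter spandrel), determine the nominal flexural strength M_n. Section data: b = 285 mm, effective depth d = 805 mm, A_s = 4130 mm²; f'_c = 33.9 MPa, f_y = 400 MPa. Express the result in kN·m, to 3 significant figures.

M_n ≈ 1160 kN·m

T = A_s f_y = 4130 × 400 = 1652000 N = 1652 kN.
From C = T: a = T/(0.85 f'_c b) = 1652000/(0.85 × 33.9 × 285) = 201.16 mm.
M_n = T(d − a/2) = 1652 kN × (805 − 100.58) mm = 1163.70 kN·m.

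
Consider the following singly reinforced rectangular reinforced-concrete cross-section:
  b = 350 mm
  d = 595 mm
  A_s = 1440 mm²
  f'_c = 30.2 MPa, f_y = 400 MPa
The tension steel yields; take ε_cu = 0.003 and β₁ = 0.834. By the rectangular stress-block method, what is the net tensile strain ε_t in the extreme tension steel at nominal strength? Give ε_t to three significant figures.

ε_t ≈ 0.0202

a = A_s f_y/(0.85 f'_c b) = 64.11 mm.
β₁ = 0.834, so c = a/β₁ = 64.11/0.834 = 76.87 mm.
From the linear strain diagram with ε_cu = 0.003: ε_t = 0.003 (d − c)/c = 0.003 × (595 − 76.87)/76.87 = 0.0202.
Since ε_t ≥ 0.005, the section is tension-controlled.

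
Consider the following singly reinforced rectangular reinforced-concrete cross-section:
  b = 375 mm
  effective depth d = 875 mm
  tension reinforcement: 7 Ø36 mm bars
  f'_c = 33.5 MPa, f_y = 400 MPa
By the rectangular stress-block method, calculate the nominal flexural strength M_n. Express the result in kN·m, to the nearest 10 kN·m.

M_n ≈ 2110 kN·m

A_s = 7 × 1018 = 7126 mm².
T = A_s f_y = 7126 × 400 = 2850400 N = 2850.4 kN.
From C = T: a = T/(0.85 f'_c b) = 2850400/(0.85 × 33.5 × 375) = 266.94 mm.
M_n = T(d − a/2) = 2850.4 kN × (875 − 133.47) mm = 2113.66 kN·m.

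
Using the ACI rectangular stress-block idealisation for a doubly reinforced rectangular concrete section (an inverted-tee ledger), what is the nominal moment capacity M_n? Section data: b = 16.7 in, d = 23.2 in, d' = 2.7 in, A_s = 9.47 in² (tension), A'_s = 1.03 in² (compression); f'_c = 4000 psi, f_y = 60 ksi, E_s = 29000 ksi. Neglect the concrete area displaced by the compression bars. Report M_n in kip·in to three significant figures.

M_n ≈ 10800 kip·in

Assume both steels yield.
a = (A_s − A'_s) f_y/(0.85 f'_c b) = (9.47 − 1.03) × 60/(0.85 × 4 × 16.7) = 8.919 in.
c = a/β₁ = 8.919/0.85 = 10.493 in; ε'_s = 0.003(c − d')/c = 0.0022 ≥ ε_y = 0.0021, so the compression steel yields.
M_n = (A_s − A'_s) f_y (d − a/2) + A'_s f_y (d − d') = 506.4 × (23.2 − 4.4595) + 61.8 × (23.2 − 2.7) = 9490.2 + 1266.9 = 10757.1 kip·in.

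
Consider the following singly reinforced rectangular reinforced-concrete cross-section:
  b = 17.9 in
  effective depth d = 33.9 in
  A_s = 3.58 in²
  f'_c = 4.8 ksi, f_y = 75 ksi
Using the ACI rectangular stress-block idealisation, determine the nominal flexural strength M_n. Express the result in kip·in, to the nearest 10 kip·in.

M_n ≈ 8610 kip·in

T = A_s f_y = 3.58 × 75 = 268.5 kips.
a = T/(0.85 f'_c b) = 268.5/(0.85 × 4.8 × 17.9) = 3.676 in.
M_n = T(d − a/2) = 268.5 × (33.9 − 1.838) = 8608.6 kip·in.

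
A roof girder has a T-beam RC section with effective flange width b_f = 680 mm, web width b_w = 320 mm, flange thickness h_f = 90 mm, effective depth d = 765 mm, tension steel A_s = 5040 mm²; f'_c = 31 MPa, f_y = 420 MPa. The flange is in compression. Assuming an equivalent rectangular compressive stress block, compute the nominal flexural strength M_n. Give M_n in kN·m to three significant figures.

Tension: T = A_s f_y = 5040 × 420 = 2116800 N.
Try a within the flange: a = T/(0.85 f'_c b_f) = 2116800/(0.85 × 31 × 680) = 118.14 mm.
a = 118.14 > h_f = 90 mm: the block extends into the web. Split into flange-overhang and web parts.
C_f = 0.85 f'_c (b_f − b_w) h_f = 0.85 × 31 × (680 − 320) × 90 = 853740 N.
Remaining web compression depth: a_w = (T − C_f)/(0.85 f'_c b_w) = (2116800 − 853740)/(0.85 × 31 × 320) = 149.79 mm.
M_n = C_f(d − h_f/2) + (T − C_f)(d − a_w/2) = 853740 × (765 − 45) + 1263060 × (765 − 74.895) = 614.69 + 871.64 = 1486.33 × 10⁶ N·mm.
M_n = 1486.33 kN·m.

M_n ≈ 1490 kN·m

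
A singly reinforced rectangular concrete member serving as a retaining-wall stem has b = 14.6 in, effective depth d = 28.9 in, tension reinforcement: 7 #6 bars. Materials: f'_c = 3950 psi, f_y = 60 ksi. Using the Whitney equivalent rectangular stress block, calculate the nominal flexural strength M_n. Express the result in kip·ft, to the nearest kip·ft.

M_n ≈ 416 kip·ft

A_s = 7 × 0.44 = 3.08 in².
T = A_s f_y = 3.08 × 60 = 184.8 kips.
a = T/(0.85 f'_c b) = 184.8/(0.85 × 3.95 × 14.6) = 3.770 in.
M_n = T(d − a/2) = 184.8 × (28.9 − 1.885) = 4992.4 kip·in = 4992.4/12 = 416.03 kip·ft.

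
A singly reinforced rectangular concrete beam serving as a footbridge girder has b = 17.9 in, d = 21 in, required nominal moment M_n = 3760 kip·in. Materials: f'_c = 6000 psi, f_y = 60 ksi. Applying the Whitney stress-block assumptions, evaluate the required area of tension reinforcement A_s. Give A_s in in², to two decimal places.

A_s ≈ 3.14 in²

From M_n = 0.85 f'_c a b (d − a/2):
a = d − √(d² − 2M_n/(0.85 f'_c b)) = 21 − √(21² − 2 × 3760/(0.85 × 6 × 17.9)) = 2.063 in.
A_s = 0.85 f'_c a b / f_y = 0.85 × 6 × 2.063 × 17.9 / 60 = 3.139 in².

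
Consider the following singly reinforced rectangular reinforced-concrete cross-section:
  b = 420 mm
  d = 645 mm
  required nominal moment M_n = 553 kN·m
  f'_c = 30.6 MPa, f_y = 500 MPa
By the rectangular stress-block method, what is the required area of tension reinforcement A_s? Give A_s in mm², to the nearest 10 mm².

A_s ≈ 1830 mm²

With M_n = 0.85 f'_c a b (d − a/2), solve the quadratic for a:
a = d − √(d² − 2M_n/(0.85 f'_c b)) = 645 − √(645² − 2 × 553×10⁶/(0.85 × 30.6 × 420)) = 83.95 mm.
A_s = 0.85 f'_c a b / f_y = 0.85 × 30.6 × 83.95 × 420 / 500 = 1834.2 mm².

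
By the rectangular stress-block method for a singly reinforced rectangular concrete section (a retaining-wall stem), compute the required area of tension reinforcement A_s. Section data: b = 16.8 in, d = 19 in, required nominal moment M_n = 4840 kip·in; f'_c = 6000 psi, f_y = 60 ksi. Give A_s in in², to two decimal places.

From M_n = 0.85 f'_c a b (d − a/2):
a = d − √(d² − 2M_n/(0.85 f'_c b)) = 19 − √(19² − 2 × 4840/(0.85 × 6 × 16.8)) = 3.251 in.
A_s = 0.85 f'_c a b / f_y = 0.85 × 6 × 3.251 × 16.8 / 60 = 4.642 in².

A_s ≈ 4.64 in²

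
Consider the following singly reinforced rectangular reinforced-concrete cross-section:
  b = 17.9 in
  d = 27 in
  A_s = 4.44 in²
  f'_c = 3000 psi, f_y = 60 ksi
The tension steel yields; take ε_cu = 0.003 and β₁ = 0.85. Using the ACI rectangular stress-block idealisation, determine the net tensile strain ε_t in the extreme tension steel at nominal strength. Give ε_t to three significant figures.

a = A_s f_y/(0.85 f'_c b) = 5.836 in.
β₁ = 0.85, so c = a/β₁ = 5.836/0.85 = 6.866 in.
From the linear strain diagram with ε_cu = 0.003: ε_t = 0.003 (d − c)/c = 0.003 × (27 − 6.866)/6.866 = 0.00880.
Since ε_t ≥ 0.005, the section is tension-controlled.

ε_t ≈ 0.00880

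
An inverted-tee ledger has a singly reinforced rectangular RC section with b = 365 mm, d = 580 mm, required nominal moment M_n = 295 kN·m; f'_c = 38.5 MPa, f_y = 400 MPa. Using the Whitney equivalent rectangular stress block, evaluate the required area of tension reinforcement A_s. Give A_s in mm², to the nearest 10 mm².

With M_n = 0.85 f'_c a b (d − a/2), solve the quadratic for a:
a = d − √(d² − 2M_n/(0.85 f'_c b)) = 580 − √(580² − 2 × 295×10⁶/(0.85 × 38.5 × 365)) = 44.27 mm.
A_s = 0.85 f'_c a b / f_y = 0.85 × 38.5 × 44.27 × 365 / 400 = 1322.0 mm².

A_s ≈ 1320 mm²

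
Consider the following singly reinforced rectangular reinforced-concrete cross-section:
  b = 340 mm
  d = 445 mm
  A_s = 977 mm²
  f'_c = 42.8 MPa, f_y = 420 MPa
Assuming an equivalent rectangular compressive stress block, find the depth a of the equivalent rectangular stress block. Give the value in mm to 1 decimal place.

a ≈ 33.2 mm

T = A_s f_y = 977 × 420 = 410340 N = 410.34 kN.
Setting C = 0.85 f'_c a b equal to T: a = 410340/(0.85 × 42.8 × 340) = 33.2 mm.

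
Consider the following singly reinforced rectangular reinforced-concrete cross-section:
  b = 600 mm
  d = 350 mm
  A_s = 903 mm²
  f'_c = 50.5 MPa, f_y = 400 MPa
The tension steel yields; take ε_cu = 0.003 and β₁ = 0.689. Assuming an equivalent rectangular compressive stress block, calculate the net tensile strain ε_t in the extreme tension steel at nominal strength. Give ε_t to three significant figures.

a = A_s f_y/(0.85 f'_c b) = 14.02 mm.
β₁ = 0.689, so c = a/β₁ = 14.02/0.689 = 20.35 mm.
From the linear strain diagram with ε_cu = 0.003: ε_t = 0.003 (d − c)/c = 0.003 × (350 − 20.35)/20.35 = 0.0486.
Since ε_t ≥ 0.005, the section is tension-controlled.

ε_t ≈ 0.0486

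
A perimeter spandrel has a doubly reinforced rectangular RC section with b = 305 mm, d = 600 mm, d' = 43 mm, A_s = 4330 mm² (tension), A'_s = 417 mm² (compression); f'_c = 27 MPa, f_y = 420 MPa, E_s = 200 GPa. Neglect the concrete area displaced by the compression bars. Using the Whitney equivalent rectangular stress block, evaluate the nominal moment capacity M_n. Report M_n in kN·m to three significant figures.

Assume both tension and compression steel yield.
Net tension couple steel: A_s − A'_s = 3913 mm².
a = (A_s − A'_s) f_y / (0.85 f'_c b) = 1643460/(0.85 × 27 × 305) = 234.79 mm.
c = a/β₁ = 234.79/0.85 = 276.22 mm; ε'_s = 0.003(c − d')/c = 0.0025 ≥ f_y/E_s = 0.0021, so compression steel does yield.
M_n = (A_s − A'_s) f_y (d − a/2) + A'_s f_y (d − d') = [1643460 × (600 − 117.395) + 175140 × (600 − 43)] × 10⁻⁶ = 793.14 + 97.55 = 890.69 kN·m.

M_n ≈ 891 kN·m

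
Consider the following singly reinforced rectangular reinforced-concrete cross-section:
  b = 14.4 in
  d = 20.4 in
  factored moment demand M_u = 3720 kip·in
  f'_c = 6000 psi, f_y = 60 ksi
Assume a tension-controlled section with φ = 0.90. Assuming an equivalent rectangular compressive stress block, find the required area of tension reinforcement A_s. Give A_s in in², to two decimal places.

M_n = M_u/φ = 3720/0.90 = 4133.33 kip·in.
From M_n = 0.85 f'_c a b (d − a/2):
a = d − √(d² − 2M_n/(0.85 f'_c b)) = 20.4 − √(20.4² − 2 × 4133.33/(0.85 × 6 × 14.4)) = 2.976 in.
A_s = 0.85 f'_c a b / f_y = 0.85 × 6 × 2.976 × 14.4 / 60 = 3.643 in².

A_s ≈ 3.64 in²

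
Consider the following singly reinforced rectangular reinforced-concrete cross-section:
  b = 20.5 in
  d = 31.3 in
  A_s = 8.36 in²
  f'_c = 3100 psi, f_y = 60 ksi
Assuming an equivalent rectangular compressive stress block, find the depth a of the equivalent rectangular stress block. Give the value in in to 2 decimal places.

T = A_s f_y = 8.36 × 60 = 501.6 kips.
a = T/(0.85 f'_c b) = 501.6/(0.85 × 3.1 × 20.5) = 9.29 in.

a ≈ 9.29 in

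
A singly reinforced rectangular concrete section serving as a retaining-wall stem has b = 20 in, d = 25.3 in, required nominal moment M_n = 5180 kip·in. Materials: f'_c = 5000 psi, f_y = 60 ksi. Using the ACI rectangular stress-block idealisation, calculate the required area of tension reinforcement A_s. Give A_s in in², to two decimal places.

A_s ≈ 3.59 in²

From M_n = 0.85 f'_c a b (d − a/2):
a = d − √(d² − 2M_n/(0.85 f'_c b)) = 25.3 − √(25.3² − 2 × 5180/(0.85 × 5 × 20)) = 2.536 in.
A_s = 0.85 f'_c a b / f_y = 0.85 × 5 × 2.536 × 20 / 60 = 3.593 in².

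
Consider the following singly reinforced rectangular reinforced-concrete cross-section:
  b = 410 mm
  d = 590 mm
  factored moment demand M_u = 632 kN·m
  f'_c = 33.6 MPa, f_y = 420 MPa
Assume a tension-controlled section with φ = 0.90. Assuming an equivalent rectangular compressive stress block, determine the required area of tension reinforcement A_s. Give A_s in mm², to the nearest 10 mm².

M_n = M_u/φ = 632/0.90 = 702.222 kN·m.
With M_n = 0.85 f'_c a b (d − a/2), solve the quadratic for a:
a = d − √(d² − 2M_n/(0.85 f'_c b)) = 590 − √(590² − 2 × 702.222×10⁶/(0.85 × 33.6 × 410)) = 112.34 mm.
A_s = 0.85 f'_c a b / f_y = 0.85 × 33.6 × 112.34 × 410 / 420 = 3132.0 mm².

A_s ≈ 3130 mm²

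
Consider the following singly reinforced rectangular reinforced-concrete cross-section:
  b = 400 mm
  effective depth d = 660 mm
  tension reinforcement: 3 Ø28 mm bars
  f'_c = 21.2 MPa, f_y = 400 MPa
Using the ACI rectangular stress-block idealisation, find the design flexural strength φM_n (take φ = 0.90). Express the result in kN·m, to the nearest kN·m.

A_s = 3 × 616 = 1848 mm².
T = A_s f_y = 1848 × 400 = 739200 N = 739.2 kN.
From C = T: a = T/(0.85 f'_c b) = 739200/(0.85 × 21.2 × 400) = 102.55 mm.
M_n = T(d − a/2) = 739.2 kN × (660 − 51.275) mm = 449.97 kN·m.
φM_n = 0.90 × 449.97 = 404.97 kN·m.

φM_n ≈ 405 kN·m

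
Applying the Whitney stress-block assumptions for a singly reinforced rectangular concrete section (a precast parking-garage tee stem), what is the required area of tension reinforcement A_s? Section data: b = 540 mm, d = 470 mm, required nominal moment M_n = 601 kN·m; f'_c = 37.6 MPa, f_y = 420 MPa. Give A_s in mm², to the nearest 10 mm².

A_s ≈ 3330 mm²

With M_n = 0.85 f'_c a b (d − a/2), solve the quadratic for a:
a = d − √(d² − 2M_n/(0.85 f'_c b)) = 470 − √(470² − 2 × 601×10⁶/(0.85 × 37.6 × 540)) = 81.09 mm.
A_s = 0.85 f'_c a b / f_y = 0.85 × 37.6 × 81.09 × 540 / 420 = 3332.1 mm².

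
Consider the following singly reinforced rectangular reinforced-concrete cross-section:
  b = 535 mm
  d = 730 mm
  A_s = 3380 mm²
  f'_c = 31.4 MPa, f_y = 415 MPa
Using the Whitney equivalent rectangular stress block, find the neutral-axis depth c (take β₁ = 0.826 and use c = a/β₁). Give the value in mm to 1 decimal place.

c ≈ 118.9 mm

T = A_s f_y = 3380 × 415 = 1402700 N = 1402.7 kN.
Setting C = 0.85 f'_c a b equal to T: a = 1402700/(0.85 × 31.4 × 535) = 98.234 mm.
With β₁ = 0.826, c = a/β₁ = 98.234/0.826 = 118.9 mm.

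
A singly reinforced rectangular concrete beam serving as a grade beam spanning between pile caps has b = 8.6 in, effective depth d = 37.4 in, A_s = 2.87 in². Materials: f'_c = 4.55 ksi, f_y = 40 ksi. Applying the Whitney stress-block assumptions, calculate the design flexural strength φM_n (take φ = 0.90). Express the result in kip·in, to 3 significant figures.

T = A_s f_y = 2.87 × 40 = 114.8 kips.
a = T/(0.85 f'_c b) = 114.8/(0.85 × 4.55 × 8.6) = 3.452 in.
M_n = T(d − a/2) = 114.8 × (37.4 − 1.726) = 4095.4 kip·in.
φM_n = 0.90 × 4095.4 = 3685.9 kip·in.

φM_n ≈ 3690 kip·in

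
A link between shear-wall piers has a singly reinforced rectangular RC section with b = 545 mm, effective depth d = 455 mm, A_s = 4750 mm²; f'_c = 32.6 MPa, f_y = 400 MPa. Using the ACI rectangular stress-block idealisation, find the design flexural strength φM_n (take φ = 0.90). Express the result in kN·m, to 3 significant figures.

φM_n ≈ 670 kN·m

T = A_s f_y = 4750 × 400 = 1900000 N = 1900 kN.
From C = T: a = T/(0.85 f'_c b) = 1900000/(0.85 × 32.6 × 545) = 125.81 mm.
M_n = T(d − a/2) = 1900 kN × (455 − 62.905) mm = 744.98 kN·m.
φM_n = 0.90 × 744.98 = 670.48 kN·m.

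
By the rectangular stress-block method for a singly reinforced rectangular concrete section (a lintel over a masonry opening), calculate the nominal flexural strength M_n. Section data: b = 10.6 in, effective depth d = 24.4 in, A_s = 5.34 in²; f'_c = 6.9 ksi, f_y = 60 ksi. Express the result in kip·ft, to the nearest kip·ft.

T = A_s f_y = 5.34 × 60 = 320.4 kips.
a = T/(0.85 f'_c b) = 320.4/(0.85 × 6.9 × 10.6) = 5.154 in.
M_n = T(d − a/2) = 320.4 × (24.4 − 2.577) = 6992.1 kip·in = 6992.1/12 = 582.68 kip·ft.

M_n ≈ 583 kip·ft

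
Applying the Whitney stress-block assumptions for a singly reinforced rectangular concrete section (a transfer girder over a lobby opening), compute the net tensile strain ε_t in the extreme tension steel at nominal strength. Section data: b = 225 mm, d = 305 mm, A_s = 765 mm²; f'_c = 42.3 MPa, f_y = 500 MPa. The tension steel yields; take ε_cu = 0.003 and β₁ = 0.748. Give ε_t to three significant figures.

ε_t ≈ 0.0115

a = A_s f_y/(0.85 f'_c b) = 47.28 mm.
β₁ = 0.748, so c = a/β₁ = 47.28/0.748 = 63.21 mm.
From the linear strain diagram with ε_cu = 0.003: ε_t = 0.003 (d − c)/c = 0.003 × (305 − 63.21)/63.21 = 0.0115.
Since ε_t ≥ 0.005, the section is tension-controlled.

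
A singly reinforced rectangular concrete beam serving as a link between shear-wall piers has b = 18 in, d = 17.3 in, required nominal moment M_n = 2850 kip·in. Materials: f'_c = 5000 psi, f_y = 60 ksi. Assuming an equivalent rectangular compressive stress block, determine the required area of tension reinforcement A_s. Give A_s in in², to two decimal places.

A_s ≈ 2.94 in²

From M_n = 0.85 f'_c a b (d − a/2):
a = d − √(d² − 2M_n/(0.85 f'_c b)) = 17.3 − √(17.3² − 2 × 2850/(0.85 × 5 × 18)) = 2.307 in.
A_s = 0.85 f'_c a b / f_y = 0.85 × 5 × 2.307 × 18 / 60 = 2.941 in².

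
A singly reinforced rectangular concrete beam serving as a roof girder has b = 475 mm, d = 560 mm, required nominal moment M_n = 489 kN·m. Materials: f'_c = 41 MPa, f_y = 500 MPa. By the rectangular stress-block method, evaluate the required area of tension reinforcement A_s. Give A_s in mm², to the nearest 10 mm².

A_s ≈ 1840 mm²

With M_n = 0.85 f'_c a b (d − a/2), solve the quadratic for a:
a = d − √(d² − 2M_n/(0.85 f'_c b)) = 560 − √(560² − 2 × 489×10⁶/(0.85 × 41 × 475)) = 55.50 mm.
A_s = 0.85 f'_c a b / f_y = 0.85 × 41 × 55.50 × 475 / 500 = 1837.5 mm².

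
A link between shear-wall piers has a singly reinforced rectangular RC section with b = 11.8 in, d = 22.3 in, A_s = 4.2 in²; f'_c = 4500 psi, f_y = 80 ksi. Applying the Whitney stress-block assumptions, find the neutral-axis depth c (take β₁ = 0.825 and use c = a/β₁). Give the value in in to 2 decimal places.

c ≈ 9.02 in

T = A_s f_y = 4.2 × 80 = 336 kips.
a = T/(0.85 f'_c b) = 336/(0.85 × 4.5 × 11.8) = 7.4443 in.
With β₁ = 0.825, c = a/β₁ = 7.4443/0.825 = 9.02 in.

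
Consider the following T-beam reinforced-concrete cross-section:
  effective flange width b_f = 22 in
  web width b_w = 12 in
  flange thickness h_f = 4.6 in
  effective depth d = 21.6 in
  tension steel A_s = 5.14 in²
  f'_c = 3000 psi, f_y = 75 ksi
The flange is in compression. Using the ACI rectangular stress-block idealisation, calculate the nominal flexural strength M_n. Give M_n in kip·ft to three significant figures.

Tension: T = A_s f_y = 5.14 × 75 = 385.5 kips.
Try a within the flange: a = T/(0.85 f'_c b_f) = 385.5/(0.85 × 3 × 22) = 6.872 in.
a = 6.872 > h_f = 4.6 in: the block extends into the web. Split into flange-overhang and web parts.
C_f = 0.85 f'_c (b_f − b_w) h_f = 0.85 × 3 × (22 − 12) × 4.6 = 117.3 kips.
Remaining web compression depth: a_w = (T − C_f)/(0.85 f'_c b_w) = (385.5 − 117.3)/(0.85 × 3 × 12) = 8.765 in.
M_n = C_f(d − h_f/2) + (T − C_f)(d − a_w/2) = 117.3 × (21.6 − 2.3) + 268.2 × (21.6 − 4.3825) = 2263.9 + 4617.7 = 6881.6 kip·in.
M_n = 6881.6/12 = 573.47 kip·ft.

M_n ≈ 573 kip·ft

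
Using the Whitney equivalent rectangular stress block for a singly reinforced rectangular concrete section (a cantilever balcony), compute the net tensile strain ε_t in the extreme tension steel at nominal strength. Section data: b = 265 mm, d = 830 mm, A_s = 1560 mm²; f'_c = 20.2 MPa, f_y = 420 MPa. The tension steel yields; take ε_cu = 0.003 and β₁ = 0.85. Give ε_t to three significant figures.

a = A_s f_y/(0.85 f'_c b) = 144.00 mm.
β₁ = 0.85, so c = a/β₁ = 144.00/0.85 = 169.41 mm.
From the linear strain diagram with ε_cu = 0.003: ε_t = 0.003 (d − c)/c = 0.003 × (830 − 169.41)/169.41 = 0.0117.
Since ε_t ≥ 0.005, the section is tension-controlled.

ε_t ≈ 0.0117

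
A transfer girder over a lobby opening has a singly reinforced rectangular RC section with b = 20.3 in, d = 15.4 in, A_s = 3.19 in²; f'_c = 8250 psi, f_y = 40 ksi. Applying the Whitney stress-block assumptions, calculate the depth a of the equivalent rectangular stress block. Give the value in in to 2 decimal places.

T = A_s f_y = 3.19 × 40 = 127.6 kips.
a = T/(0.85 f'_c b) = 127.6/(0.85 × 8.25 × 20.3) = 0.90 in.

a ≈ 0.90 in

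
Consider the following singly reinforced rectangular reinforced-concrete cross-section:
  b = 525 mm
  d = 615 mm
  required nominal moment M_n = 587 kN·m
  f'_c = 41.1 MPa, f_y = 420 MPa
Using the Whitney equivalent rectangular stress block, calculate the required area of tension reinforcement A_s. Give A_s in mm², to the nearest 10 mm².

A_s ≈ 2380 mm²

With M_n = 0.85 f'_c a b (d − a/2), solve the quadratic for a:
a = d − √(d² − 2M_n/(0.85 f'_c b)) = 615 − √(615² − 2 × 587×10⁶/(0.85 × 41.1 × 525)) = 54.45 mm.
A_s = 0.85 f'_c a b / f_y = 0.85 × 41.1 × 54.45 × 525 / 420 = 2377.8 mm².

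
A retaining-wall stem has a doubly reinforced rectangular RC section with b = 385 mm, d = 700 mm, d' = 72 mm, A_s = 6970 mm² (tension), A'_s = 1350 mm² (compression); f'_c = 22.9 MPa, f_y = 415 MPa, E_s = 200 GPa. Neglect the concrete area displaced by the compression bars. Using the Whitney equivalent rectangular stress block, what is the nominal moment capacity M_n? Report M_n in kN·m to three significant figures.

M_n ≈ 1620 kN·m

Assume both tension and compression steel yield.
Net tension couple steel: A_s − A'_s = 5620 mm².
a = (A_s − A'_s) f_y / (0.85 f'_c b) = 2332300/(0.85 × 22.9 × 385) = 311.22 mm.
c = a/β₁ = 311.22/0.85 = 366.14 mm; ε'_s = 0.003(c − d')/c = 0.0024 ≥ f_y/E_s = 0.0021, so compression steel does yield.
M_n = (A_s − A'_s) f_y (d − a/2) + A'_s f_y (d − d') = [2332300 × (700 − 155.61) + 560250 × (700 − 72)] × 10⁻⁶ = 1269.68 + 351.84 = 1621.52 kN·m.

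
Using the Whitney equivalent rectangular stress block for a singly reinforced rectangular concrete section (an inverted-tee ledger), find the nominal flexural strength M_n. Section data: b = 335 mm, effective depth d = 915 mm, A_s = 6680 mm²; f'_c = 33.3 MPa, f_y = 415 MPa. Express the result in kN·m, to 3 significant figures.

M_n ≈ 2130 kN·m

T = A_s f_y = 6680 × 415 = 2772200 N = 2772.2 kN.
From C = T: a = T/(0.85 f'_c b) = 2772200/(0.85 × 33.3 × 335) = 292.36 mm.
M_n = T(d − a/2) = 2772.2 kN × (915 − 146.18) mm = 2131.32 kN·m.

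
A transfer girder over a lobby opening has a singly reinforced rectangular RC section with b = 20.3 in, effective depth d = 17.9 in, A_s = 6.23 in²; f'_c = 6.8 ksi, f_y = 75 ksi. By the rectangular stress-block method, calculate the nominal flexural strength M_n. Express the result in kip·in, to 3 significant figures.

T = A_s f_y = 6.23 × 75 = 467.25 kips.
a = T/(0.85 f'_c b) = 467.25/(0.85 × 6.8 × 20.3) = 3.982 in.
M_n = T(d − a/2) = 467.25 × (17.9 − 1.991) = 7433.5 kip·in.

M_n ≈ 7430 kip·in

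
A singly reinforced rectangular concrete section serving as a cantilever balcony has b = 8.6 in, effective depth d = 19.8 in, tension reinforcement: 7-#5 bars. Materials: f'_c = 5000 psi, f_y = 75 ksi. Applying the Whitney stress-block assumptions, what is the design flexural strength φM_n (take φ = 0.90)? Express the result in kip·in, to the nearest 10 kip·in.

φM_n ≈ 2570 kip·in

A_s = 7 × 0.31 = 2.17 in².
T = A_s f_y = 2.17 × 75 = 162.75 kips.
a = T/(0.85 f'_c b) = 162.75/(0.85 × 5 × 8.6) = 4.453 in.
M_n = T(d − a/2) = 162.75 × (19.8 − 2.2265) = 2860.1 kip·in.
φM_n = 0.90 × 2860.1 = 2574.1 kip·in.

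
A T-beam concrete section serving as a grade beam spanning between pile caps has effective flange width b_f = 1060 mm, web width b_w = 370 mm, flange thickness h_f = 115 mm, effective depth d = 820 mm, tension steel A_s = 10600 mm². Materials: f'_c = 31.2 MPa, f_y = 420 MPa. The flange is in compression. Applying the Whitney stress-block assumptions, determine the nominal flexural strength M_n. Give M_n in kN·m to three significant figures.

M_n ≈ 3250 kN·m

Tension: T = A_s f_y = 10600 × 420 = 4452000 N.
Try a within the flange: a = T/(0.85 f'_c b_f) = 4452000/(0.85 × 31.2 × 1060) = 158.37 mm.
a = 158.37 > h_f = 115 mm: the block extends into the web. Split into flange-overhang and web parts.
C_f = 0.85 f'_c (b_f − b_w) h_f = 0.85 × 31.2 × (1060 − 370) × 115 = 2104362 N.
Remaining web compression depth: a_w = (T − C_f)/(0.85 f'_c b_w) = (4452000 − 2104362)/(0.85 × 31.2 × 370) = 239.25 mm.
M_n = C_f(d − h_f/2) + (T − C_f)(d − a_w/2) = 2104362 × (820 − 57.5) + 2347638 × (820 − 119.625) = 1604.58 + 1644.23 = 3248.81 × 10⁶ N·mm.
M_n = 3248.81 kN·m.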